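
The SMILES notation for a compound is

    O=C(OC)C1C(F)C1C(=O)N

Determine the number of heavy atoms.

11

Every atom symbol written in the SMILES (organic subset) is one heavy atom; implicit H are not written.
Heavy atoms by element → C:6, F:1, N:1, O:3.
Total: 11.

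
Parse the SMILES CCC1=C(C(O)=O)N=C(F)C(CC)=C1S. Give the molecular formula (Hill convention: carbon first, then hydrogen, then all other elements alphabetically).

C10H12FNO2S

Walk through each heavy atom and fill implicit hydrogens from standard valence (C 4, N 3, O 2, S 2, halogen 1):
  atom 1: C, bond orders sum to 1 (valence 4) → 3 H
  atom 2: C, bond orders sum to 2 (valence 4) → 2 H
  atom 3: C, bond orders sum to 4 (valence 4) → 0 H
  atom 4: C, bond orders sum to 4 (valence 4) → 0 H
  atom 5: C, bond orders sum to 4 (valence 4) → 0 H
  atom 6: O, bond orders sum to 1 (valence 2) → 1 H
  atom 7: O, bond orders sum to 2 (valence 2) → 0 H
  atom 8: N, bond orders sum to 3 (valence 3) → 0 H
  atom 9: C, bond orders sum to 4 (valence 4) → 0 H
  atom 10: F (halogen, monovalent) → 0 H
  atom 11: C, bond orders sum to 4 (valence 4) → 0 H
  atom 12: C, bond orders sum to 2 (valence 4) → 2 H
  atom 13: C, bond orders sum to 1 (valence 4) → 3 H
  atom 14: C, bond orders sum to 4 (valence 4) → 0 H
  atom 15: S, bond orders sum to 1 (valence 2) → 1 H
Totals → C:10, H:12, F:1, N:1, O:2, S:1.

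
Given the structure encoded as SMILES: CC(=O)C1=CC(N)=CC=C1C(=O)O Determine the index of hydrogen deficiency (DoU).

Molecular formula: C9H9NO3.
DoU = (2C + 2 + N − H − X) / 2, where X is the halogen count and O/S are ignored.
    = (2·9 + 2 + 1 − 9 − 0) / 2 = 12 / 2 = 6.

6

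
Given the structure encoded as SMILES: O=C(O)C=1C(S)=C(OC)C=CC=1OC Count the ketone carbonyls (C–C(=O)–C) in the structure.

0

Scan the SMILES for the ketone motif — none present.
Groups that are present: 1 carboxylic acid, 2 ether, 1 thiol.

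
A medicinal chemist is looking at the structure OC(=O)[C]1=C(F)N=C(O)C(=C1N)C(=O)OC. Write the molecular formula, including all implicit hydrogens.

Walk through each heavy atom and fill implicit hydrogens from standard valence (C 4, N 3, O 2, S 2, halogen 1):
  atom 1: O, bond orders sum to 1 (valence 2) → 1 H
  atom 2: C, bond orders sum to 4 (valence 4) → 0 H
  atom 3: O, bond orders sum to 2 (valence 2) → 0 H
  atom 4: C with explicit H count 0
  atom 5: C, bond orders sum to 4 (valence 4) → 0 H
  atom 6: F (halogen, monovalent) → 0 H
  atom 7: N, bond orders sum to 3 (valence 3) → 0 H
  atom 8: C, bond orders sum to 4 (valence 4) → 0 H
  atom 9: O, bond orders sum to 1 (valence 2) → 1 H
  atom 10: C, bond orders sum to 4 (valence 4) → 0 H
  atom 11: C, bond orders sum to 4 (valence 4) → 0 H
  atom 12: N, bond orders sum to 1 (valence 3) → 2 H
  atom 13: C, bond orders sum to 4 (valence 4) → 0 H
  atom 14: O, bond orders sum to 2 (valence 2) → 0 H
  atom 15: O, bond orders sum to 2 (valence 2) → 0 H
  atom 16: C, bond orders sum to 1 (valence 4) → 3 H
Totals → C:8, H:7, F:1, N:2, O:5.
In Hill order: C8H7FN2O5.

C8H7FN2O5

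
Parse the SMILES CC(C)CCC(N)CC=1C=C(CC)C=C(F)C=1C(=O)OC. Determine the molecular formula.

C17H26FNO2

Walk through each heavy atom and fill implicit hydrogens from standard valence (C 4, N 3, O 2, S 2, halogen 1):
  atom 1: C, bond orders sum to 1 (valence 4) → 3 H
  atom 2: C, bond orders sum to 3 (valence 4) → 1 H
  atom 3: C, bond orders sum to 1 (valence 4) → 3 H
  atom 4: C, bond orders sum to 2 (valence 4) → 2 H
  atom 5: C, bond orders sum to 2 (valence 4) → 2 H
  atom 6: C, bond orders sum to 3 (valence 4) → 1 H
  atom 7: N, bond orders sum to 1 (valence 3) → 2 H
  atom 8: C, bond orders sum to 2 (valence 4) → 2 H
  atom 9: C, bond orders sum to 4 (valence 4) → 0 H
  atom 10: C, bond orders sum to 3 (valence 4) → 1 H
  atom 11: C, bond orders sum to 4 (valence 4) → 0 H
  atom 12: C, bond orders sum to 2 (valence 4) → 2 H
  atom 13: C, bond orders sum to 1 (valence 4) → 3 H
  atom 14: C, bond orders sum to 3 (valence 4) → 1 H
  atom 15: C, bond orders sum to 4 (valence 4) → 0 H
  atom 16: F (halogen, monovalent) → 0 H
  atom 17: C, bond orders sum to 4 (valence 4) → 0 H
  atom 18: C, bond orders sum to 4 (valence 4) → 0 H
  atom 19: O, bond orders sum to 2 (valence 2) → 0 H
  atom 20: O, bond orders sum to 2 (valence 2) → 0 H
  atom 21: C, bond orders sum to 1 (valence 4) → 3 H
Totals → C:17, H:26, F:1, N:1, O:2.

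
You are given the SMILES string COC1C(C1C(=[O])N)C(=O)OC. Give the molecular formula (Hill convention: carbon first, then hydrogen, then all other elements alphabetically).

Walk through each heavy atom and fill implicit hydrogens from standard valence (C 4, N 3, O 2, S 2, halogen 1):
  atom 1: C, bond orders sum to 1 (valence 4) → 3 H
  atom 2: O, bond orders sum to 2 (valence 2) → 0 H
  atom 3: C, bond orders sum to 3 (valence 4) → 1 H
  atom 4: C, bond orders sum to 3 (valence 4) → 1 H
  atom 5: C, bond orders sum to 3 (valence 4) → 1 H
  atom 6: C, bond orders sum to 4 (valence 4) → 0 H
  atom 7: O with explicit H count 0
  atom 8: N, bond orders sum to 1 (valence 3) → 2 H
  atom 9: C, bond orders sum to 4 (valence 4) → 0 H
  atom 10: O, bond orders sum to 2 (valence 2) → 0 H
  atom 11: O, bond orders sum to 2 (valence 2) → 0 H
  atom 12: C, bond orders sum to 1 (valence 4) → 3 H
Totals → C:7, H:11, N:1, O:4.

C7H11NO4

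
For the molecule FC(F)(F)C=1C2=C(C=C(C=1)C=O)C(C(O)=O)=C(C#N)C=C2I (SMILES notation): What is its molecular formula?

Walk through each heavy atom and fill implicit hydrogens from standard valence (C 4, N 3, O 2, S 2, halogen 1):
  atom 1: F (halogen, monovalent) → 0 H
  atom 2: C, bond orders sum to 4 (valence 4) → 0 H
  atom 3: F (halogen, monovalent) → 0 H
  atom 4: F (halogen, monovalent) → 0 H
  atom 5: C, bond orders sum to 4 (valence 4) → 0 H
  atom 6: C, bond orders sum to 4 (valence 4) → 0 H
  atom 7: C, bond orders sum to 4 (valence 4) → 0 H
  atom 8: C, bond orders sum to 3 (valence 4) → 1 H
  atom 9: C, bond orders sum to 4 (valence 4) → 0 H
  atom 10: C, bond orders sum to 3 (valence 4) → 1 H
  atom 11: C, bond orders sum to 3 (valence 4) → 1 H
  atom 12: O, bond orders sum to 2 (valence 2) → 0 H
  atom 13: C, bond orders sum to 4 (valence 4) → 0 H
  atom 14: C, bond orders sum to 4 (valence 4) → 0 H
  atom 15: O, bond orders sum to 1 (valence 2) → 1 H
  atom 16: O, bond orders sum to 2 (valence 2) → 0 H
  atom 17: C, bond orders sum to 4 (valence 4) → 0 H
  atom 18: C, bond orders sum to 4 (valence 4) → 0 H
  atom 19: N, bond orders sum to 3 (valence 3) → 0 H
  atom 20: C, bond orders sum to 3 (valence 4) → 1 H
  atom 21: C, bond orders sum to 4 (valence 4) → 0 H
  atom 22: I (halogen, monovalent) → 0 H
Totals → C:14, H:5, F:3, I:1, N:1, O:3.
In Hill order: C14H5F3INO3.

C14H5F3INO3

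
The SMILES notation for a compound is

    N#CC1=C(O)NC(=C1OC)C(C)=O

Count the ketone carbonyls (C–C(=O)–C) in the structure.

1

The ketone motif appears at heavy-atom position 11 in the SMILES.
Other groups present: 1 ether, 1 hydroxyl, 1 nitrile.
Ketone count: 1.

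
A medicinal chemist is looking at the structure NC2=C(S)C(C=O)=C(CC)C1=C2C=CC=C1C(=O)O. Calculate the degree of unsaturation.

9

Molecular formula: C14H13NO3S.
DoU = (2C + 2 + N − H − X) / 2, where X is the halogen count and O/S are ignored.
    = (2·14 + 2 + 1 − 13 − 0) / 2 = 18 / 2 = 9.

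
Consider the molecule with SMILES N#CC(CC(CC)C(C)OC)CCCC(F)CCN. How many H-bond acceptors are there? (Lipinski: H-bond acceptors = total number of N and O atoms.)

N atoms: 2; O atoms: 1.
Lipinski HBA = 2 + 1 = 3.

3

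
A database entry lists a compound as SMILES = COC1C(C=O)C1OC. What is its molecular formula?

Walk through each heavy atom and fill implicit hydrogens from standard valence (C 4, N 3, O 2, S 2, halogen 1):
  atom 1: C, bond orders sum to 1 (valence 4) → 3 H
  atom 2: O, bond orders sum to 2 (valence 2) → 0 H
  atom 3: C, bond orders sum to 3 (valence 4) → 1 H
  atom 4: C, bond orders sum to 3 (valence 4) → 1 H
  atom 5: C, bond orders sum to 3 (valence 4) → 1 H
  atom 6: O, bond orders sum to 2 (valence 2) → 0 H
  atom 7: C, bond orders sum to 3 (valence 4) → 1 H
  atom 8: O, bond orders sum to 2 (valence 2) → 0 H
  atom 9: C, bond orders sum to 1 (valence 4) → 3 H
Totals → C:6, H:10, O:3.
In Hill order: C6H10O3.

C6H10O3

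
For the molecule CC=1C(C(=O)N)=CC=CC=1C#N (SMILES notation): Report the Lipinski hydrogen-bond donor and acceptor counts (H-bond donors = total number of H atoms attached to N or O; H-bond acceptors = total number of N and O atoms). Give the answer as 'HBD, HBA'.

2, 3

Donors: find every N or O and count the H atoms it carries.
  atom 5 (O): bond orders sum to 2 → 0 H
  atom 6 (N): bond orders sum to 1 → 2 H
  atom 12 (N): bond orders sum to 3 → 0 H
Lipinski HBD = 2.
Acceptors: N atoms = 2, O atoms = 1 → HBA = 3.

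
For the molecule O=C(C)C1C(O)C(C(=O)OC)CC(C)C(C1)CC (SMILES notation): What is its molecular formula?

C14H24O4

Walk through each heavy atom and fill implicit hydrogens from standard valence (C 4, N 3, O 2, S 2, halogen 1):
  atom 1: O, bond orders sum to 2 (valence 2) → 0 H
  atom 2: C, bond orders sum to 4 (valence 4) → 0 H
  atom 3: C, bond orders sum to 1 (valence 4) → 3 H
  atom 4: C, bond orders sum to 3 (valence 4) → 1 H
  atom 5: C, bond orders sum to 3 (valence 4) → 1 H
  atom 6: O, bond orders sum to 1 (valence 2) → 1 H
  atom 7: C, bond orders sum to 3 (valence 4) → 1 H
  atom 8: C, bond orders sum to 4 (valence 4) → 0 H
  atom 9: O, bond orders sum to 2 (valence 2) → 0 H
  atom 10: O, bond orders sum to 2 (valence 2) → 0 H
  atom 11: C, bond orders sum to 1 (valence 4) → 3 H
  atom 12: C, bond orders sum to 2 (valence 4) → 2 H
  atom 13: C, bond orders sum to 3 (valence 4) → 1 H
  atom 14: C, bond orders sum to 1 (valence 4) → 3 H
  atom 15: C, bond orders sum to 3 (valence 4) → 1 H
  atom 16: C, bond orders sum to 2 (valence 4) → 2 H
  atom 17: C, bond orders sum to 2 (valence 4) → 2 H
  atom 18: C, bond orders sum to 1 (valence 4) → 3 H
Totals → C:14, H:24, O:4.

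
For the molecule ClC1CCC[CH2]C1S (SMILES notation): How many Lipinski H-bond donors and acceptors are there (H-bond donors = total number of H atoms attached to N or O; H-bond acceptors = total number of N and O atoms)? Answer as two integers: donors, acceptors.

0, 0

Donors: find every N or O and count the H atoms it carries.
  (no N or O atoms present)
Lipinski HBD = 0.
Acceptors: N atoms = 0, O atoms = 0 → HBA = 0.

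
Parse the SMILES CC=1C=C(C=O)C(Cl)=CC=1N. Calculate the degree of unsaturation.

Molecular formula: C8H8ClNO.
DoU = (2C + 2 + N − H − X) / 2, where X is the halogen count and O/S are ignored.
    = (2·8 + 2 + 1 − 8 − 1) / 2 = 10 / 2 = 5.

5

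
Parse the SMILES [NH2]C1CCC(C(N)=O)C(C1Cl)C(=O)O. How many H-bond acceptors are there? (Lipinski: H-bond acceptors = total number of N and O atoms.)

5

N atoms: 2; O atoms: 3.
Lipinski HBA = 2 + 3 = 5.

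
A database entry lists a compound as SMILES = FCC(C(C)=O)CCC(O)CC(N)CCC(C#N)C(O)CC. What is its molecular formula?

Walk through each heavy atom and fill implicit hydrogens from standard valence (C 4, N 3, O 2, S 2, halogen 1):
  atom 1: F (halogen, monovalent) → 0 H
  atom 2: C, bond orders sum to 2 (valence 4) → 2 H
  atom 3: C, bond orders sum to 3 (valence 4) → 1 H
  atom 4: C, bond orders sum to 4 (valence 4) → 0 H
  atom 5: C, bond orders sum to 1 (valence 4) → 3 H
  atom 6: O, bond orders sum to 2 (valence 2) → 0 H
  atom 7: C, bond orders sum to 2 (valence 4) → 2 H
  atom 8: C, bond orders sum to 2 (valence 4) → 2 H
  atom 9: C, bond orders sum to 3 (valence 4) → 1 H
  atom 10: O, bond orders sum to 1 (valence 2) → 1 H
  atom 11: C, bond orders sum to 2 (valence 4) → 2 H
  atom 12: C, bond orders sum to 3 (valence 4) → 1 H
  atom 13: N, bond orders sum to 1 (valence 3) → 2 H
  atom 14: C, bond orders sum to 2 (valence 4) → 2 H
  atom 15: C, bond orders sum to 2 (valence 4) → 2 H
  atom 16: C, bond orders sum to 3 (valence 4) → 1 H
  atom 17: C, bond orders sum to 4 (valence 4) → 0 H
  atom 18: N, bond orders sum to 3 (valence 3) → 0 H
  atom 19: C, bond orders sum to 3 (valence 4) → 1 H
  atom 20: O, bond orders sum to 1 (valence 2) → 1 H
  atom 21: C, bond orders sum to 2 (valence 4) → 2 H
  atom 22: C, bond orders sum to 1 (valence 4) → 3 H
Totals → C:16, H:29, F:1, N:2, O:3.

C16H29FN2O3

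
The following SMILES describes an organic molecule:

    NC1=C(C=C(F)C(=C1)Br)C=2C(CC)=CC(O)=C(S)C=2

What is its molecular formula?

Walk through each heavy atom and fill implicit hydrogens from standard valence (C 4, N 3, O 2, S 2, halogen 1):
  atom 1: N, bond orders sum to 1 (valence 3) → 2 H
  atom 2: C, bond orders sum to 4 (valence 4) → 0 H
  atom 3: C, bond orders sum to 4 (valence 4) → 0 H
  atom 4: C, bond orders sum to 3 (valence 4) → 1 H
  atom 5: C, bond orders sum to 4 (valence 4) → 0 H
  atom 6: F (halogen, monovalent) → 0 H
  atom 7: C, bond orders sum to 4 (valence 4) → 0 H
  atom 8: C, bond orders sum to 3 (valence 4) → 1 H
  atom 9: Br (halogen, monovalent) → 0 H
  atom 10: C, bond orders sum to 4 (valence 4) → 0 H
  atom 11: C, bond orders sum to 4 (valence 4) → 0 H
  atom 12: C, bond orders sum to 2 (valence 4) → 2 H
  atom 13: C, bond orders sum to 1 (valence 4) → 3 H
  atom 14: C, bond orders sum to 3 (valence 4) → 1 H
  atom 15: C, bond orders sum to 4 (valence 4) → 0 H
  atom 16: O, bond orders sum to 1 (valence 2) → 1 H
  atom 17: C, bond orders sum to 4 (valence 4) → 0 H
  atom 18: S, bond orders sum to 1 (valence 2) → 1 H
  atom 19: C, bond orders sum to 3 (valence 4) → 1 H
Totals → C:14, H:13, Br:1, F:1, N:1, O:1, S:1.
In Hill order: C14H13BrFNOS.

C14H13BrFNOS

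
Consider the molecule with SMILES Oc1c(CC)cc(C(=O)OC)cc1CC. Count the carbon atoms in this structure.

12

Count every carbon token in the SMILES (each C, including those in ring-closure positions and inside branches).
Carbon count: 12.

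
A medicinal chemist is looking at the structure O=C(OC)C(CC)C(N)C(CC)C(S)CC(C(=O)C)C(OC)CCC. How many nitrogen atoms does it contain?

Scan the SMILES for N atoms (remember two-letter symbols like Cl and Br are single atoms).
Nitrogen count: 1.

1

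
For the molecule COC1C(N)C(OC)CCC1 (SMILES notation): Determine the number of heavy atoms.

Every atom symbol written in the SMILES (organic subset) is one heavy atom; implicit H are not written.
Heavy atoms by element → C:8, N:1, O:2.
Total: 11.

11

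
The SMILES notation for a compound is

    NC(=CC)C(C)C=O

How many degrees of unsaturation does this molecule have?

2

Molecular formula: C6H11NO.
DoU = (2C + 2 + N − H − X) / 2, where X is the halogen count and O/S are ignored.
    = (2·6 + 2 + 1 − 11 − 0) / 2 = 4 / 2 = 2.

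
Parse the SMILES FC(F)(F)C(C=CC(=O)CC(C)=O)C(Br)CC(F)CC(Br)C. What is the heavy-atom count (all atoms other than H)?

Every atom symbol written in the SMILES (organic subset) is one heavy atom; implicit H are not written.
Heavy atoms by element → Br:2, C:14, F:4, O:2.
Total: 22.

22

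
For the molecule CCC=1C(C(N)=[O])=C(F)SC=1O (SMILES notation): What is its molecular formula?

C7H8FNO2S

Walk through each heavy atom and fill implicit hydrogens from standard valence (C 4, N 3, O 2, S 2, halogen 1):
  atom 1: C, bond orders sum to 1 (valence 4) → 3 H
  atom 2: C, bond orders sum to 2 (valence 4) → 2 H
  atom 3: C, bond orders sum to 4 (valence 4) → 0 H
  atom 4: C, bond orders sum to 4 (valence 4) → 0 H
  atom 5: C, bond orders sum to 4 (valence 4) → 0 H
  atom 6: N, bond orders sum to 1 (valence 3) → 2 H
  atom 7: O with explicit H count 0
  atom 8: C, bond orders sum to 4 (valence 4) → 0 H
  atom 9: F (halogen, monovalent) → 0 H
  atom 10: S, bond orders sum to 2 (valence 2) → 0 H
  atom 11: C, bond orders sum to 4 (valence 4) → 0 H
  atom 12: O, bond orders sum to 1 (valence 2) → 1 H
Totals → C:7, H:8, F:1, N:1, O:2, S:1.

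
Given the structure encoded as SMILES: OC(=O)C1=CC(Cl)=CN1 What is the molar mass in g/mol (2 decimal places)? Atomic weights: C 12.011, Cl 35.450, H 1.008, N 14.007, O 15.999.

First, the molecular formula is C5H4ClNO2 (counting implicit H from valence).
  C: 5 × 12.011 = 60.055
  Cl: 1 × 35.450 = 35.450
  H: 4 × 1.008 = 4.032
  N: 1 × 14.007 = 14.007
  O: 2 × 15.999 = 31.998
Sum: 5×12.011 + 1×35.450 + 4×1.008 + 1×14.007 + 2×15.999 = 145.542 → 145.54 g/mol.

145.54 g/mol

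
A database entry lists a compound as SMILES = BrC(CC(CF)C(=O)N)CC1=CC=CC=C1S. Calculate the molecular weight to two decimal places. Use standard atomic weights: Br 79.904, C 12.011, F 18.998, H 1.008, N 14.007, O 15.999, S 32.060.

First, the molecular formula is C12H15BrFNOS (counting implicit H from valence).
  Br: 1 × 79.904 = 79.904
  C: 12 × 12.011 = 144.132
  F: 1 × 18.998 = 18.998
  H: 15 × 1.008 = 15.120
  N: 1 × 14.007 = 14.007
  O: 1 × 15.999 = 15.999
  S: 1 × 32.060 = 32.060
Sum: 1×79.904 + 12×12.011 + 1×18.998 + 15×1.008 + 1×14.007 + 1×15.999 + 1×32.060 = 320.220 → 320.22 g/mol.

320.22 g/mol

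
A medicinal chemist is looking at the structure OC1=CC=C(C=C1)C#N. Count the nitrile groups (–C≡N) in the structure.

1

The nitrile motif appears at heavy-atom position 8 in the SMILES.
Other groups present: 1 hydroxyl.
Nitrile count: 1.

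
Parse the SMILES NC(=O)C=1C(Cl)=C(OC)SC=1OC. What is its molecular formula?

Walk through each heavy atom and fill implicit hydrogens from standard valence (C 4, N 3, O 2, S 2, halogen 1):
  atom 1: N, bond orders sum to 1 (valence 3) → 2 H
  atom 2: C, bond orders sum to 4 (valence 4) → 0 H
  atom 3: O, bond orders sum to 2 (valence 2) → 0 H
  atom 4: C, bond orders sum to 4 (valence 4) → 0 H
  atom 5: C, bond orders sum to 4 (valence 4) → 0 H
  atom 6: Cl (halogen, monovalent) → 0 H
  atom 7: C, bond orders sum to 4 (valence 4) → 0 H
  atom 8: O, bond orders sum to 2 (valence 2) → 0 H
  atom 9: C, bond orders sum to 1 (valence 4) → 3 H
  atom 10: S, bond orders sum to 2 (valence 2) → 0 H
  atom 11: C, bond orders sum to 4 (valence 4) → 0 H
  atom 12: O, bond orders sum to 2 (valence 2) → 0 H
  atom 13: C, bond orders sum to 1 (valence 4) → 3 H
Totals → C:7, H:8, Cl:1, N:1, O:3, S:1.
In Hill order: C7H8ClNO3S.

C7H8ClNO3S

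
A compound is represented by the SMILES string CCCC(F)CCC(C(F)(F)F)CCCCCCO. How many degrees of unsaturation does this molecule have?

0

Degree of unsaturation = (number of rings) + (number of π bonds).
Ring closures in the SMILES: 0.
π bonds: none → 0 DoU from unsaturation.
Total DoU = 0 + 0 = 0.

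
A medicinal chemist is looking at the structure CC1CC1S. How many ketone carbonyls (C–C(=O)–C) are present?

Scan the SMILES for the ketone motif — none present.
Groups that are present: 1 thiol.

0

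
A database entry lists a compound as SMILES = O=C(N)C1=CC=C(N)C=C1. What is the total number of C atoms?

7

Count every carbon token in the SMILES (each C, including those in ring-closure positions and inside branches).
Carbon count: 7.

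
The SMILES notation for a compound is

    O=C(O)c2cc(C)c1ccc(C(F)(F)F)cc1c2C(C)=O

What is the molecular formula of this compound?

Walk through each heavy atom and fill implicit hydrogens from standard valence (C 4, N 3, O 2, S 2, halogen 1); for lowercase aromatic atoms, an aromatic c carries 1 H when it has two neighbours and 0 H with three, and aromatic n carries 0 H:
  atom 1: O, bond orders sum to 2 (valence 2) → 0 H
  atom 2: C, bond orders sum to 4 (valence 4) → 0 H
  atom 3: O, bond orders sum to 1 (valence 2) → 1 H
  atom 4: aromatic c, 3 neighbours → 0 H
  atom 5: aromatic c, 2 neighbours → 1 H
  atom 6: aromatic c, 3 neighbours → 0 H
  atom 7: C, bond orders sum to 1 (valence 4) → 3 H
  atom 8: aromatic c, 3 neighbours → 0 H
  atom 9: aromatic c, 2 neighbours → 1 H
  atom 10: aromatic c, 2 neighbours → 1 H
  atom 11: aromatic c, 3 neighbours → 0 H
  atom 12: C, bond orders sum to 4 (valence 4) → 0 H
  atom 13: F (halogen, monovalent) → 0 H
  atom 14: F (halogen, monovalent) → 0 H
  atom 15: F (halogen, monovalent) → 0 H
  atom 16: aromatic c, 2 neighbours → 1 H
  atom 17: aromatic c, 3 neighbours → 0 H
  atom 18: aromatic c, 3 neighbours → 0 H
  atom 19: C, bond orders sum to 4 (valence 4) → 0 H
  atom 20: C, bond orders sum to 1 (valence 4) → 3 H
  atom 21: O, bond orders sum to 2 (valence 2) → 0 H
Totals → C:15, H:11, F:3, O:3.

C15H11F3O3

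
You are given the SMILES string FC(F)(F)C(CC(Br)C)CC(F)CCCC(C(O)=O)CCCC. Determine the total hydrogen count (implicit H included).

Walk through each heavy atom and fill implicit hydrogens from standard valence (C 4, N 3, O 2, S 2, halogen 1):
  atom 1: F (halogen, monovalent) → 0 H
  atom 2: C, bond orders sum to 4 (valence 4) → 0 H
  atom 3: F (halogen, monovalent) → 0 H
  atom 4: F (halogen, monovalent) → 0 H
  atom 5: C, bond orders sum to 3 (valence 4) → 1 H
  atom 6: C, bond orders sum to 2 (valence 4) → 2 H
  atom 7: C, bond orders sum to 3 (valence 4) → 1 H
  atom 8: Br (halogen, monovalent) → 0 H
  atom 9: C, bond orders sum to 1 (valence 4) → 3 H
  atom 10: C, bond orders sum to 2 (valence 4) → 2 H
  atom 11: C, bond orders sum to 3 (valence 4) → 1 H
  atom 12: F (halogen, monovalent) → 0 H
  atom 13: C, bond orders sum to 2 (valence 4) → 2 H
  atom 14: C, bond orders sum to 2 (valence 4) → 2 H
  atom 15: C, bond orders sum to 2 (valence 4) → 2 H
  atom 16: C, bond orders sum to 3 (valence 4) → 1 H
  atom 17: C, bond orders sum to 4 (valence 4) → 0 H
  atom 18: O, bond orders sum to 1 (valence 2) → 1 H
  atom 19: O, bond orders sum to 2 (valence 2) → 0 H
  atom 20: C, bond orders sum to 2 (valence 4) → 2 H
  atom 21: C, bond orders sum to 2 (valence 4) → 2 H
  atom 22: C, bond orders sum to 2 (valence 4) → 2 H
  atom 23: C, bond orders sum to 1 (valence 4) → 3 H
Total hydrogens: 27.

27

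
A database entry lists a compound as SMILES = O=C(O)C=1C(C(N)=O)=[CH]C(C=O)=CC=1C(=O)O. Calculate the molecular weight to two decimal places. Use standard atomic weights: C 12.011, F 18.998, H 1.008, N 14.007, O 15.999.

237.17 g/mol

First, the molecular formula is C10H7NO6 (counting implicit H from valence).
  C: 10 × 12.011 = 120.110
  H: 7 × 1.008 = 7.056
  N: 1 × 14.007 = 14.007
  O: 6 × 15.999 = 95.994
Sum: 10×12.011 + 7×1.008 + 1×14.007 + 6×15.999 = 237.167 → 237.17 g/mol.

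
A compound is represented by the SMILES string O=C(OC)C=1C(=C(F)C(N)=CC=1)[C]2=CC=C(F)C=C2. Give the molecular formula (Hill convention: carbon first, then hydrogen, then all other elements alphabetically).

C14H11F2NO2

Walk through each heavy atom and fill implicit hydrogens from standard valence (C 4, N 3, O 2, S 2, halogen 1):
  atom 1: O, bond orders sum to 2 (valence 2) → 0 H
  atom 2: C, bond orders sum to 4 (valence 4) → 0 H
  atom 3: O, bond orders sum to 2 (valence 2) → 0 H
  atom 4: C, bond orders sum to 1 (valence 4) → 3 H
  atom 5: C, bond orders sum to 4 (valence 4) → 0 H
  atom 6: C, bond orders sum to 4 (valence 4) → 0 H
  atom 7: C, bond orders sum to 4 (valence 4) → 0 H
  atom 8: F (halogen, monovalent) → 0 H
  atom 9: C, bond orders sum to 4 (valence 4) → 0 H
  atom 10: N, bond orders sum to 1 (valence 3) → 2 H
  atom 11: C, bond orders sum to 3 (valence 4) → 1 H
  atom 12: C, bond orders sum to 3 (valence 4) → 1 H
  atom 13: C with explicit H count 0
  atom 14: C, bond orders sum to 3 (valence 4) → 1 H
  atom 15: C, bond orders sum to 3 (valence 4) → 1 H
  atom 16: C, bond orders sum to 4 (valence 4) → 0 H
  atom 17: F (halogen, monovalent) → 0 H
  atom 18: C, bond orders sum to 3 (valence 4) → 1 H
  atom 19: C, bond orders sum to 3 (valence 4) → 1 H
Totals → C:14, H:11, F:2, N:1, O:2.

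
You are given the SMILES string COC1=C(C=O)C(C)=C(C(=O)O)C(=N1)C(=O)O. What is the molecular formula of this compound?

Walk through each heavy atom and fill implicit hydrogens from standard valence (C 4, N 3, O 2, S 2, halogen 1):
  atom 1: C, bond orders sum to 1 (valence 4) → 3 H
  atom 2: O, bond orders sum to 2 (valence 2) → 0 H
  atom 3: C, bond orders sum to 4 (valence 4) → 0 H
  atom 4: C, bond orders sum to 4 (valence 4) → 0 H
  atom 5: C, bond orders sum to 3 (valence 4) → 1 H
  atom 6: O, bond orders sum to 2 (valence 2) → 0 H
  atom 7: C, bond orders sum to 4 (valence 4) → 0 H
  atom 8: C, bond orders sum to 1 (valence 4) → 3 H
  atom 9: C, bond orders sum to 4 (valence 4) → 0 H
  atom 10: C, bond orders sum to 4 (valence 4) → 0 H
  atom 11: O, bond orders sum to 2 (valence 2) → 0 H
  atom 12: O, bond orders sum to 1 (valence 2) → 1 H
  atom 13: C, bond orders sum to 4 (valence 4) → 0 H
  atom 14: N, bond orders sum to 3 (valence 3) → 0 H
  atom 15: C, bond orders sum to 4 (valence 4) → 0 H
  atom 16: O, bond orders sum to 2 (valence 2) → 0 H
  atom 17: O, bond orders sum to 1 (valence 2) → 1 H
Totals → C:10, H:9, N:1, O:6.
In Hill order: C10H9NO6.

C10H9NO6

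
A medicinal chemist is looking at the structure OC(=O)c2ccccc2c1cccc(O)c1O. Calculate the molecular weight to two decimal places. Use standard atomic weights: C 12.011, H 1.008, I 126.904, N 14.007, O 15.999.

230.22 g/mol

First, the molecular formula is C13H10O4 (counting implicit H from valence).
  C: 13 × 12.011 = 156.143
  H: 10 × 1.008 = 10.080
  O: 4 × 15.999 = 63.996
Sum: 13×12.011 + 10×1.008 + 4×15.999 = 230.219 → 230.22 g/mol.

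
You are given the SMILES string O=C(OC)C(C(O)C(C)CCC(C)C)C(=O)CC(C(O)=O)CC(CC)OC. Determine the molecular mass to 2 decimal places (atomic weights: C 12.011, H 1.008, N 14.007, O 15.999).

First, the molecular formula is C20H36O7 (counting implicit H from valence).
  C: 20 × 12.011 = 240.220
  H: 36 × 1.008 = 36.288
  O: 7 × 15.999 = 111.993
Sum: 20×12.011 + 36×1.008 + 7×15.999 = 388.501 → 388.50 g/mol.

388.50 g/mol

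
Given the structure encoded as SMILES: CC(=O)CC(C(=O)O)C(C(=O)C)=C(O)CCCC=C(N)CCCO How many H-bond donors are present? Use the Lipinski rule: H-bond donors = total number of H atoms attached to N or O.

Donors: find every N or O and count the H atoms it carries.
  atom 3 (O): bond orders sum to 2 → 0 H
  atom 7 (O): bond orders sum to 2 → 0 H
  atom 8 (O): bond orders sum to 1 → 1 H
  atom 11 (O): bond orders sum to 2 → 0 H
  atom 14 (O): bond orders sum to 1 → 1 H
  atom 20 (N): bond orders sum to 1 → 2 H
  atom 24 (O): bond orders sum to 1 → 1 H
Lipinski HBD = 5.

5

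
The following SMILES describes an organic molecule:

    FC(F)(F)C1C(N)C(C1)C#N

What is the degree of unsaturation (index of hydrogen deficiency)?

3

Degree of unsaturation = (number of rings) + (number of π bonds).
Ring closures in the SMILES: 1.
π bonds: 1 triple bond (each 2 DoU) → 2 DoU from unsaturation.
Total DoU = 1 + 2 = 3.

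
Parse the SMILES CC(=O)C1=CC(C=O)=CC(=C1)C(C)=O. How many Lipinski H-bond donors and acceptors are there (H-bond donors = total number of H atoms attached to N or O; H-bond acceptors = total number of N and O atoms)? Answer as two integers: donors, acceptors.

Donors: find every N or O and count the H atoms it carries.
  atom 3 (O): bond orders sum to 2 → 0 H
  atom 8 (O): bond orders sum to 2 → 0 H
  atom 14 (O): bond orders sum to 2 → 0 H
Lipinski HBD = 0.
Acceptors: N atoms = 0, O atoms = 3 → HBA = 3.

0, 3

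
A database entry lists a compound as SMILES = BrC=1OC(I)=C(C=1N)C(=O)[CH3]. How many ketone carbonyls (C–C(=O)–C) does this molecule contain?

The ketone motif appears at heavy-atom position 9 in the SMILES.
Other groups present: 1 primary amine.
Ketone count: 1.

1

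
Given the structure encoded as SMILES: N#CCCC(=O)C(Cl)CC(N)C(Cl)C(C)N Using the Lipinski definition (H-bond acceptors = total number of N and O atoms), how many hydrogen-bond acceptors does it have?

N atoms: 3; O atoms: 1.
Lipinski HBA = 3 + 1 = 4.

4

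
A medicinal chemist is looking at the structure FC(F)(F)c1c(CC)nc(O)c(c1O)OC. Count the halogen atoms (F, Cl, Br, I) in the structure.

Halogen atoms appear at heavy-atom positions 1, 3, 4 (3×F).
Other groups present: 1 ether, 2 hydroxyl.
Halogen count: 3.

3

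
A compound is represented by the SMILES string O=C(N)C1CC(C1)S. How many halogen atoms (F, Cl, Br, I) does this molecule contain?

0

Scan the SMILES for the halogen motif — none present.
Groups that are present: 1 amide, 1 thiol.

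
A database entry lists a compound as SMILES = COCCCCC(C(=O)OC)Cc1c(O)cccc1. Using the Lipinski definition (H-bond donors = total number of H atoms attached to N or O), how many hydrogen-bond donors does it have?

1

Donors: find every N or O and count the H atoms it carries.
  atom 2 (O): bond orders sum to 2 → 0 H
  atom 9 (O): bond orders sum to 2 → 0 H
  atom 10 (O): bond orders sum to 2 → 0 H
  atom 15 (O): bond orders sum to 1 → 1 H
Lipinski HBD = 1.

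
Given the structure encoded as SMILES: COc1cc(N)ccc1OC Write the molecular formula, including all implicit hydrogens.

Walk through each heavy atom and fill implicit hydrogens from standard valence (C 4, N 3, O 2, S 2, halogen 1); for lowercase aromatic atoms, an aromatic c carries 1 H when it has two neighbours and 0 H with three, and aromatic n carries 0 H:
  atom 1: C, bond orders sum to 1 (valence 4) → 3 H
  atom 2: O, bond orders sum to 2 (valence 2) → 0 H
  atom 3: aromatic c, 3 neighbours → 0 H
  atom 4: aromatic c, 2 neighbours → 1 H
  atom 5: aromatic c, 3 neighbours → 0 H
  atom 6: N, bond orders sum to 1 (valence 3) → 2 H
  atom 7: aromatic c, 2 neighbours → 1 H
  atom 8: aromatic c, 2 neighbours → 1 H
  atom 9: aromatic c, 3 neighbours → 0 H
  atom 10: O, bond orders sum to 2 (valence 2) → 0 H
  atom 11: C, bond orders sum to 1 (valence 4) → 3 H
Totals → C:8, H:11, N:1, O:2.

C8H11NO2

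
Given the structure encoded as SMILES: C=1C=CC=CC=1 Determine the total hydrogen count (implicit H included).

Walk through each heavy atom and fill implicit hydrogens from standard valence (C 4, N 3, O 2, S 2, halogen 1):
  atom 1: C, bond orders sum to 3 (valence 4) → 1 H
  atom 2: C, bond orders sum to 3 (valence 4) → 1 H
  atom 3: C, bond orders sum to 3 (valence 4) → 1 H
  atom 4: C, bond orders sum to 3 (valence 4) → 1 H
  atom 5: C, bond orders sum to 3 (valence 4) → 1 H
  atom 6: C, bond orders sum to 3 (valence 4) → 1 H
Total hydrogens: 6.

6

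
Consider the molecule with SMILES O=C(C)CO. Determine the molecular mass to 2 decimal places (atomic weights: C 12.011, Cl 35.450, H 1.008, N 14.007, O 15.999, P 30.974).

74.08 g/mol

First, the molecular formula is C3H6O2 (counting implicit H from valence).
  C: 3 × 12.011 = 36.033
  H: 6 × 1.008 = 6.048
  O: 2 × 15.999 = 31.998
Sum: 3×12.011 + 6×1.008 + 2×15.999 = 74.079 → 74.08 g/mol.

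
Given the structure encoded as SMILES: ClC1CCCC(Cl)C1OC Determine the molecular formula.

C7H12Cl2O

Walk through each heavy atom and fill implicit hydrogens from standard valence (C 4, N 3, O 2, S 2, halogen 1):
  atom 1: Cl (halogen, monovalent) → 0 H
  atom 2: C, bond orders sum to 3 (valence 4) → 1 H
  atom 3: C, bond orders sum to 2 (valence 4) → 2 H
  atom 4: C, bond orders sum to 2 (valence 4) → 2 H
  atom 5: C, bond orders sum to 2 (valence 4) → 2 H
  atom 6: C, bond orders sum to 3 (valence 4) → 1 H
  atom 7: Cl (halogen, monovalent) → 0 H
  atom 8: C, bond orders sum to 3 (valence 4) → 1 H
  atom 9: O, bond orders sum to 2 (valence 2) → 0 H
  atom 10: C, bond orders sum to 1 (valence 4) → 3 H
Totals → C:7, H:12, Cl:2, O:1.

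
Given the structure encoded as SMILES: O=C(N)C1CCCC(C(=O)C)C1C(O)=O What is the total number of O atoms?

Scan the SMILES for O atoms (remember two-letter symbols like Cl and Br are single atoms).
Oxygen count: 4.

4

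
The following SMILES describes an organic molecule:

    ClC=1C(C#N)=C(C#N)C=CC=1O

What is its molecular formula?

C8H3ClN2O

Walk through each heavy atom and fill implicit hydrogens from standard valence (C 4, N 3, O 2, S 2, halogen 1):
  atom 1: Cl (halogen, monovalent) → 0 H
  atom 2: C, bond orders sum to 4 (valence 4) → 0 H
  atom 3: C, bond orders sum to 4 (valence 4) → 0 H
  atom 4: C, bond orders sum to 4 (valence 4) → 0 H
  atom 5: N, bond orders sum to 3 (valence 3) → 0 H
  atom 6: C, bond orders sum to 4 (valence 4) → 0 H
  atom 7: C, bond orders sum to 4 (valence 4) → 0 H
  atom 8: N, bond orders sum to 3 (valence 3) → 0 H
  atom 9: C, bond orders sum to 3 (valence 4) → 1 H
  atom 10: C, bond orders sum to 3 (valence 4) → 1 H
  atom 11: C, bond orders sum to 4 (valence 4) → 0 H
  atom 12: O, bond orders sum to 1 (valence 2) → 1 H
Totals → C:8, H:3, Cl:1, N:2, O:1.
In Hill order: C8H3ClN2O.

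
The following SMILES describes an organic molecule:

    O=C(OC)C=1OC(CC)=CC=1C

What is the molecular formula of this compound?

Walk through each heavy atom and fill implicit hydrogens from standard valence (C 4, N 3, O 2, S 2, halogen 1):
  atom 1: O, bond orders sum to 2 (valence 2) → 0 H
  atom 2: C, bond orders sum to 4 (valence 4) → 0 H
  atom 3: O, bond orders sum to 2 (valence 2) → 0 H
  atom 4: C, bond orders sum to 1 (valence 4) → 3 H
  atom 5: C, bond orders sum to 4 (valence 4) → 0 H
  atom 6: O, bond orders sum to 2 (valence 2) → 0 H
  atom 7: C, bond orders sum to 4 (valence 4) → 0 H
  atom 8: C, bond orders sum to 2 (valence 4) → 2 H
  atom 9: C, bond orders sum to 1 (valence 4) → 3 H
  atom 10: C, bond orders sum to 3 (valence 4) → 1 H
  atom 11: C, bond orders sum to 4 (valence 4) → 0 H
  atom 12: C, bond orders sum to 1 (valence 4) → 3 H
Totals → C:9, H:12, O:3.

C9H12O3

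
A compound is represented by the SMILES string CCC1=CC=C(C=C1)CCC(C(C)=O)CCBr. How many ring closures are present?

In SMILES, each pair of matching ring-closure digits denotes one ring-closing bond; the number of such bonds equals the number of independent rings.
Ring-closure bonds here: 1.

1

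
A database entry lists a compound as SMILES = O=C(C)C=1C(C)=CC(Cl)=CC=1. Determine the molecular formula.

Walk through each heavy atom and fill implicit hydrogens from standard valence (C 4, N 3, O 2, S 2, halogen 1):
  atom 1: O, bond orders sum to 2 (valence 2) → 0 H
  atom 2: C, bond orders sum to 4 (valence 4) → 0 H
  atom 3: C, bond orders sum to 1 (valence 4) → 3 H
  atom 4: C, bond orders sum to 4 (valence 4) → 0 H
  atom 5: C, bond orders sum to 4 (valence 4) → 0 H
  atom 6: C, bond orders sum to 1 (valence 4) → 3 H
  atom 7: C, bond orders sum to 3 (valence 4) → 1 H
  atom 8: C, bond orders sum to 4 (valence 4) → 0 H
  atom 9: Cl (halogen, monovalent) → 0 H
  atom 10: C, bond orders sum to 3 (valence 4) → 1 H
  atom 11: C, bond orders sum to 3 (valence 4) → 1 H
Totals → C:9, H:9, Cl:1, O:1.
In Hill order: C9H9ClO.

C9H9ClO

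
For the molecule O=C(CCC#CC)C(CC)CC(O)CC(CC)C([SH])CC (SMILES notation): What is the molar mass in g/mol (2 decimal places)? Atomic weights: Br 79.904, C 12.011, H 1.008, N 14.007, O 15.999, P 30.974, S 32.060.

312.51 g/mol

First, the molecular formula is C18H32O2S (counting implicit H from valence).
  C: 18 × 12.011 = 216.198
  H: 32 × 1.008 = 32.256
  O: 2 × 15.999 = 31.998
  S: 1 × 32.060 = 32.060
Sum: 18×12.011 + 32×1.008 + 2×15.999 + 1×32.060 = 312.512 → 312.51 g/mol.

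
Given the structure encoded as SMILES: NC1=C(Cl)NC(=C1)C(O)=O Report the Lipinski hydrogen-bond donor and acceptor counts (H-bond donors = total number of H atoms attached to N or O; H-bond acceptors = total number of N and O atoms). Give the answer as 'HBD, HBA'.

4, 4

Donors: find every N or O and count the H atoms it carries.
  atom 1 (N): bond orders sum to 1 → 2 H
  atom 5 (N): bond orders sum to 2 → 1 H
  atom 9 (O): bond orders sum to 1 → 1 H
  atom 10 (O): bond orders sum to 2 → 0 H
Lipinski HBD = 4.
Acceptors: N atoms = 2, O atoms = 2 → HBA = 4.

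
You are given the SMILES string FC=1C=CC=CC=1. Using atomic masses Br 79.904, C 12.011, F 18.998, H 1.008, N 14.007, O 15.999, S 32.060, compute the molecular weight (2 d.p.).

96.10 g/mol

First, the molecular formula is C6H5F (counting implicit H from valence).
  C: 6 × 12.011 = 72.066
  F: 1 × 18.998 = 18.998
  H: 5 × 1.008 = 5.040
Sum: 6×12.011 + 1×18.998 + 5×1.008 = 96.104 → 96.10 g/mol.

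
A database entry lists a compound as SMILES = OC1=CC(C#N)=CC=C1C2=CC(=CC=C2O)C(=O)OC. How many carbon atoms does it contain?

15

Count every carbon token in the SMILES (each C, including those in ring-closure positions and inside branches).
Carbon count: 15.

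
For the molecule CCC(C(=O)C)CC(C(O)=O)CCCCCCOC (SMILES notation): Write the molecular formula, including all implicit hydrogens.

C15H28O4

Walk through each heavy atom and fill implicit hydrogens from standard valence (C 4, N 3, O 2, S 2, halogen 1):
  atom 1: C, bond orders sum to 1 (valence 4) → 3 H
  atom 2: C, bond orders sum to 2 (valence 4) → 2 H
  atom 3: C, bond orders sum to 3 (valence 4) → 1 H
  atom 4: C, bond orders sum to 4 (valence 4) → 0 H
  atom 5: O, bond orders sum to 2 (valence 2) → 0 H
  atom 6: C, bond orders sum to 1 (valence 4) → 3 H
  atom 7: C, bond orders sum to 2 (valence 4) → 2 H
  atom 8: C, bond orders sum to 3 (valence 4) → 1 H
  atom 9: C, bond orders sum to 4 (valence 4) → 0 H
  atom 10: O, bond orders sum to 1 (valence 2) → 1 H
  atom 11: O, bond orders sum to 2 (valence 2) → 0 H
  atom 12: C, bond orders sum to 2 (valence 4) → 2 H
  atom 13: C, bond orders sum to 2 (valence 4) → 2 H
  atom 14: C, bond orders sum to 2 (valence 4) → 2 H
  atom 15: C, bond orders sum to 2 (valence 4) → 2 H
  atom 16: C, bond orders sum to 2 (valence 4) → 2 H
  atom 17: C, bond orders sum to 2 (valence 4) → 2 H
  atom 18: O, bond orders sum to 2 (valence 2) → 0 H
  atom 19: C, bond orders sum to 1 (valence 4) → 3 H
Totals → C:15, H:28, O:4.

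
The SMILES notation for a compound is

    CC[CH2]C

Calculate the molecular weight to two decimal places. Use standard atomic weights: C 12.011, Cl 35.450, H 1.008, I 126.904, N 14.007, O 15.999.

58.12 g/mol

First, the molecular formula is C4H10 (counting implicit H from valence).
  C: 4 × 12.011 = 48.044
  H: 10 × 1.008 = 10.080
Sum: 4×12.011 + 10×1.008 = 58.124 → 58.12 g/mol.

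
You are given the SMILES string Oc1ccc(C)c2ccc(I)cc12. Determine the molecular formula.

Walk through each heavy atom and fill implicit hydrogens from standard valence (C 4, N 3, O 2, S 2, halogen 1); for lowercase aromatic atoms, an aromatic c carries 1 H when it has two neighbours and 0 H with three, and aromatic n carries 0 H:
  atom 1: O, bond orders sum to 1 (valence 2) → 1 H
  atom 2: aromatic c, 3 neighbours → 0 H
  atom 3: aromatic c, 2 neighbours → 1 H
  atom 4: aromatic c, 2 neighbours → 1 H
  atom 5: aromatic c, 3 neighbours → 0 H
  atom 6: C, bond orders sum to 1 (valence 4) → 3 H
  atom 7: aromatic c, 3 neighbours → 0 H
  atom 8: aromatic c, 2 neighbours → 1 H
  atom 9: aromatic c, 2 neighbours → 1 H
  atom 10: aromatic c, 3 neighbours → 0 H
  atom 11: I (halogen, monovalent) → 0 H
  atom 12: aromatic c, 2 neighbours → 1 H
  atom 13: aromatic c, 3 neighbours → 0 H
Totals → C:11, H:9, I:1, O:1.
In Hill order: C11H9IO.

C11H9IO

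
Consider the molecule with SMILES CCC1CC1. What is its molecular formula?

C5H10

Walk through each heavy atom and fill implicit hydrogens from standard valence (C 4, N 3, O 2, S 2, halogen 1):
  atom 1: C, bond orders sum to 1 (valence 4) → 3 H
  atom 2: C, bond orders sum to 2 (valence 4) → 2 H
  atom 3: C, bond orders sum to 3 (valence 4) → 1 H
  atom 4: C, bond orders sum to 2 (valence 4) → 2 H
  atom 5: C, bond orders sum to 2 (valence 4) → 2 H
Totals → C:5, H:10.
In Hill order: C5H10.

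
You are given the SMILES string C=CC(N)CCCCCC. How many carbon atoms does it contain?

9

Count every carbon token in the SMILES (each C, including those in ring-closure positions and inside branches).
Carbon count: 9.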